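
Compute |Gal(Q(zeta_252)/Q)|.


|Gal(Q(zeta_252)/Q)| = phi(252)
= 72

72


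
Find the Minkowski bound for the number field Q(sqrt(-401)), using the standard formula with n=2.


d = -401, d mod 4 = 3, so disc(K) = 4d = -1604; |disc(K)| = 1604
Imaginary quadratic field, so n = 2, s = r2 = 1, r1 = 0
M = (n!/n^n) * (4/pi)^s * sqrt(|disc(K)|) = (2!/2^2) * (4/pi)^1 * sqrt(1604)
= 0.5 * 1.273240 * 40.049969
= 25.4966

25.4966


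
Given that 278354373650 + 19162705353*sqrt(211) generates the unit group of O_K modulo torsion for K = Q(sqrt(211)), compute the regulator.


epsilon = 278354373650 + 19162705353*sqrt(211)
= 5.5671e+11
R = ln(5.5671e+11)
= 27.0453

27.0453


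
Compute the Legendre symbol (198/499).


p = 499 is prime, so compute (198/499) with the reciprocity algorithm (Jacobi-symbol steps: pull out 2s via (2/n), flip via reciprocity, reduce):
  pull out 2: (2/499) = -1  (since 499 mod 8 = 3)
  reciprocity: (99/499) -> -(499/99)
  reduce: (4/99)
  pull out 2: (2/99) = -1  (since 99 mod 8 = 3)
  pull out 2: (2/99) = -1  (since 99 mod 8 = 3)
  (1/99) = 1
Product of signs = 1
(198/499) = 1

1


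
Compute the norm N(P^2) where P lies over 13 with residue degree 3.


N(P^a) = p^(a*f)
= 13^(2*3)
= 13^6
= 4826809

4826809


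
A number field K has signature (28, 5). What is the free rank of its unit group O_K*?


By Dirichlet's unit theorem:
rank = r1 + r2 - 1
= 28 + 5 - 1
= 32

32


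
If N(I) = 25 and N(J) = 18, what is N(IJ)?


N(IJ) = N(I) * N(J)
= 25 * 18
= 450

450


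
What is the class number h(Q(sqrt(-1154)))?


K = Q(sqrt(-1154)). d mod 4 = 2, so D = disc(K) = 4d = -4616
h(K) equals the number of primitive reduced positive-definite forms (a, b, c) = a*x^2 + b*x*y + c*y^2 with b^2 - 4ac = D,
where reduced means |b| <= a <= c, with b >= 0 whenever |b| = a or a = c, and primitive means gcd(a, b, c) = 1.
Reduced forces 3a^2 <= |D| = 4616, so 1 <= a <= 39; b must have the parity of D, and c = (b^2 - D)/(4a) must be an integer >= a.
Enumerate a = 1..39, b in [-a, a]:
  a=1: (1, 0, 1154)  [1]
  a=2: (2, 0, 577)  [1]
  a=3: (3, -2, 385), (3, 2, 385)  [2]
  a=4: none
  a=5: (5, -2, 231), (5, 2, 231)  [2]
  a=6: (6, -4, 193), (6, 4, 193)  [2]
  a=7: (7, -2, 165), (7, 2, 165)  [2]
  a=8: none
  a=9: (9, -8, 130), (9, 8, 130)  [2]
  a=10: (10, -8, 117), (10, 8, 117)  [2]
  a=11: (11, -2, 105), (11, 2, 105)  [2]
  a=12: none
  a=13: (13, -8, 90), (13, 8, 90)  [2]
  a=14: (14, -12, 85), (14, 12, 85)  [2]
  a=15: (15, -8, 78), (15, -2, 77), (15, 2, 77), (15, 8, 78)  [4]
  a=16: none
  a=17: (17, -12, 70), (17, 12, 70)  [2]
  a=18: (18, -8, 65), (18, 8, 65)  [2]
  a=19: (19, -18, 65), (19, 18, 65)  [2]
  a=20: none
  a=21: (21, -16, 58), (21, -2, 55), (21, 2, 55), (21, 16, 58)  [4]
  a=22: (22, -20, 57), (22, 20, 57)  [2]
  a=23..24: none
  a=25: (25, -22, 51), (25, 22, 51)  [2]
  a=26: (26, -8, 45), (26, 8, 45)  [2]
  a=27: (27, -26, 49), (27, 26, 49)  [2]
  a=28: none
  a=29: (29, -16, 42), (29, 16, 42)  [2]
  a=30: (30, -28, 45), (30, -8, 39), (30, 8, 39), (30, 28, 45)  [4]
  a=31..32: none
  a=33: (33, -20, 38), (33, -2, 35), (33, 2, 35), (33, 20, 38)  [4]
  a=34: (34, -12, 35), (34, 12, 35)  [2]
  a=35..36: none
  a=37: (37, -34, 39), (37, 34, 39)  [2]
  a=38..39: none
Total reduced forms: 1 + 1 + 2 + 2 + 2 + 2 + 2 + 2 + 2 + 2 + 2 + 4 + 2 + 2 + 2 + 4 + 2 + 2 + 2 + 2 + 2 + 4 + 4 + 2 + 2 = 56
h = 56

56


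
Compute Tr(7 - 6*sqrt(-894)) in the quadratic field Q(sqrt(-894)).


Tr(a + b*sqrt(d)) = (a + b*sqrt(d)) + (a - b*sqrt(d)) = 2a
= 2 * (7)
= 14

14


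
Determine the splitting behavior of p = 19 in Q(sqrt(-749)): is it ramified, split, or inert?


K = Q(sqrt(-749)). Since d mod 4 = 3, disc(K) = -2996.
Check p | disc: -2996 mod 19 = 6.
p does not divide disc. Compute Legendre symbol (d/p):
11^((19-1)/2) mod 19 = 1
(d/p) = 1, so p splits: (p) = P*P' with e=1, f=1, g=2.
Therefore p is split.

split


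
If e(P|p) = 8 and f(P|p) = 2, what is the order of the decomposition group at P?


|D_P| = e * f
= 8 * 2
= 16

16


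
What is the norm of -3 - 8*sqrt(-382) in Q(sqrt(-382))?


N(a + b*sqrt(d)) = a^2 - d*b^2
= (-3)^2 - (-382)*(-8)^2
= 9 + 24448
= 24457

24457


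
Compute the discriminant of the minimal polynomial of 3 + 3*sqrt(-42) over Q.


The element 3 + 3*sqrt(-42) has minimal polynomial:
x^2 - 6*x + 387
Discriminant = (-6)^2 - 4*(387)
= 36 - 1548
= -1512

-1512


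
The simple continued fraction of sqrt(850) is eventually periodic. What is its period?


Run the CF algorithm for sqrt(850).
a_0 = floor(sqrt(850)) = 29; set m_0=0, q_0=1.
Recurrence: m' = q*a - m,  q' = (d - m'^2)/q,  a' = floor((a_0 + m')/q').
  step 1: m=29, q=9, a=6
  step 2: m=25, q=25, a=2
  step 3: m=25, q=9, a=6
  step 4: m=29, q=1, a=58
a_4 = 2*a_0 = 58, so the period closes here.
sqrt(850) = [29; 6, 2, 6, 58]
Period length = 4

4


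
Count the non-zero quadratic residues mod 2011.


For prime p, the number of non-zero quadratic residues is (p-1)/2.
= (2011-1)/2
= 1005

1005


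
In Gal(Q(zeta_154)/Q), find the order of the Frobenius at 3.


The Frobenius at p in Gal(Q(zeta_n)/Q) = (Z/nZ)* is the class of p, so its order is ord_154(3), the smallest k >= 1 with 3^k = 1 mod 154.
n = 154 = 2 * 7 * 11, phi(154) = 60; the order divides phi(n).
Divisors of 60: 1, 2, 3, 4, 5, 6, 10, 12, 15, 20, 30, 60
Repeated squaring mod 154: 3^1 = 3, 3^2 = 9, 3^4 = 81, 3^8 = 93, 3^16 = 25, 3^32 = 9
Test divisors in increasing order:
  k=1: 3^1 = 3 mod 154
  k=2: 3^2 = 9 mod 154
  k=3: 3^3 = 9 * 3 = 27 mod 154
  k=4: 3^4 = 81 mod 154
  k=5: 3^5 = 81 * 3 = 89 mod 154
  k=6: 3^6 = 81 * 9 = 113 mod 154
  k=10: 3^10 = 93 * 9 = 67 mod 154
  k=12: 3^12 = 93 * 81 = 141 mod 154
  k=15: 3^15 = 93 * 81 * 9 * 3 = 111 mod 154
  k=20: 3^20 = 25 * 81 = 23 mod 154
  k=30: 3^30 = 25 * 93 * 81 * 9 = 1 mod 154  <- first divisor giving 1
Order = 30

30


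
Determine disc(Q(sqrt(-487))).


For K = Q(sqrt(d)) with d squarefree: disc(K) = d if d = 1 mod 4, and disc(K) = 4d if d = 2 or 3 mod 4.
Here d = -487, and d mod 4 = 1.
d = 1 mod 4 (O_K = Z[(1+sqrt(d))/2]), so disc(K) = d = -487

-487


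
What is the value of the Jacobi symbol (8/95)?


Compute (8/95) via quadratic reciprocity:
  pull out 2: (2/95) = +1  (since 95 mod 8 = 7)
  pull out 2: (2/95) = +1  (since 95 mod 8 = 7)
  pull out 2: (2/95) = +1  (since 95 mod 8 = 7)
  (1/95) = 1
Product of signs = 1

1


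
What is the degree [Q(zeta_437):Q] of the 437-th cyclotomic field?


The degree equals Euler's totient phi(437).
437 = 19 * 23
phi(437) = 396

396


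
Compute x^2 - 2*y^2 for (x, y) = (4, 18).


x^2 - d*y^2
= 4^2 - 2*18^2
= 16 - 648
= -632

-632


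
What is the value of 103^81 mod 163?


p = 163 is prime and the exponent is (p-1)/2 = 81, so by Euler's criterion 103^81 = (103/163) = +1 or -1 mod 163.
Compute by square-and-multiply:
  81 = 64 + 16 + 1 (binary 1010001)
  Repeated squaring mod 163: 103^1 = 103, 103^2 = 14, 103^4 = 33, 103^8 = 111, 103^16 = 96, 103^32 = 88, 103^64 = 83
  103^81 = 103^64 * 103^16 * 103^1 = 83 * 96 * 103 mod 163
    83 * 96 = 7968 = 144 mod 163
    144 * 103 = 14832 = 162 mod 163
  103^81 = 162 mod 163
Result 162 = p - 1 = -1 mod 163: 103 is a quadratic non-residue mod 163. As a residue in [0, p-1] the value is 162.
103^81 mod 163 = 162

162


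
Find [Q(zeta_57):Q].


The degree equals Euler's totient phi(57).
57 = 3 * 19
phi(57) = 36

36


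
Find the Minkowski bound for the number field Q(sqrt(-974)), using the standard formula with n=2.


d = -974, d mod 4 = 2, so disc(K) = 4d = -3896; |disc(K)| = 3896
Imaginary quadratic field, so n = 2, s = r2 = 1, r1 = 0
M = (n!/n^n) * (4/pi)^s * sqrt(|disc(K)|) = (2!/2^2) * (4/pi)^1 * sqrt(3896)
= 0.5 * 1.273240 * 62.417946
= 39.7365

39.7365


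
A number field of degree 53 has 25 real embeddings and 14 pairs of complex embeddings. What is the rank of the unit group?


By Dirichlet's unit theorem:
rank = r1 + r2 - 1
= 25 + 14 - 1
= 38

38


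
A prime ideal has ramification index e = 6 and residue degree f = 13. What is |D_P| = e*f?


|D_P| = e * f
= 6 * 13
= 78

78


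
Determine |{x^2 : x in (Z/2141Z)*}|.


For prime p, the number of non-zero quadratic residues is (p-1)/2.
= (2141-1)/2
= 1070

1070


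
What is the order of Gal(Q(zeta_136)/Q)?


|Gal(Q(zeta_136)/Q)| = phi(136)
= 64

64


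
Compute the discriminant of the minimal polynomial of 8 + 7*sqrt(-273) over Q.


The element 8 + 7*sqrt(-273) has minimal polynomial:
x^2 - 16*x + 13441
Discriminant = (-16)^2 - 4*(13441)
= 256 - 53764
= -53508

-53508


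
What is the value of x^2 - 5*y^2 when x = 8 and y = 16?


x^2 - d*y^2
= 8^2 - 5*16^2
= 64 - 1280
= -1216

-1216


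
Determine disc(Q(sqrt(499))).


For K = Q(sqrt(d)) with d squarefree: disc(K) = d if d = 1 mod 4, and disc(K) = 4d if d = 2 or 3 mod 4.
Here d = 499, and d mod 4 = 3.
d = 3 mod 4, not 1 (O_K = Z[sqrt(d)]), so disc(K) = 4d = 4 * (499) = 1996

1996


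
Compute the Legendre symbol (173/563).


p = 563 is prime, so compute (173/563) with the reciprocity algorithm (Jacobi-symbol steps: pull out 2s via (2/n), flip via reciprocity, reduce):
  reciprocity: (173/563) -> +(563/173)
  reduce: (44/173)
  pull out 2: (2/173) = -1  (since 173 mod 8 = 5)
  pull out 2: (2/173) = -1  (since 173 mod 8 = 5)
  reciprocity: (11/173) -> +(173/11)
  reduce: (8/11)
  pull out 2: (2/11) = -1  (since 11 mod 8 = 3)
  pull out 2: (2/11) = -1  (since 11 mod 8 = 3)
  pull out 2: (2/11) = -1  (since 11 mod 8 = 3)
  (1/11) = 1
Product of signs = -1
(173/563) = -1

-1


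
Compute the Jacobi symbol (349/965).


Compute (349/965) via quadratic reciprocity:
  reciprocity: (349/965) -> +(965/349)
  reduce: (267/349)
  reciprocity: (267/349) -> +(349/267)
  reduce: (82/267)
  pull out 2: (2/267) = -1  (since 267 mod 8 = 3)
  reciprocity: (41/267) -> +(267/41)
  reduce: (21/41)
  reciprocity: (21/41) -> +(41/21)
  reduce: (20/21)
  pull out 2: (2/21) = -1  (since 21 mod 8 = 5)
  pull out 2: (2/21) = -1  (since 21 mod 8 = 5)
  reciprocity: (5/21) -> +(21/5)
  reduce: (1/5)
  (1/5) = 1
Product of signs = -1

-1


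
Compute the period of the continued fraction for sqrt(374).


Run the CF algorithm for sqrt(374).
a_0 = floor(sqrt(374)) = 19; set m_0=0, q_0=1.
Recurrence: m' = q*a - m,  q' = (d - m'^2)/q,  a' = floor((a_0 + m')/q').
  step 1: m=19, q=13, a=2
  step 2: m=7, q=25, a=1
  step 3: m=18, q=2, a=18
  step 4: m=18, q=25, a=1
  step 5: m=7, q=13, a=2
  step 6: m=19, q=1, a=38
a_6 = 2*a_0 = 38, so the period closes here.
sqrt(374) = [19; 2, 1, 18, 1, 2, 38]
Period length = 6

6


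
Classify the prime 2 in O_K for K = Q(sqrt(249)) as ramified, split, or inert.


K = Q(sqrt(249)). Since d mod 4 = 1, disc(K) = 249.
Check p | disc: 249 mod 2 = 1.
p=2 does not divide disc (d is 1 mod 4). 2 splits iff d = 1 mod 8.
d mod 8 = 1, so (d/2) = 1.
(d/p) = 1, so p splits: (p) = P*P' with e=1, f=1, g=2.
Therefore p is split.

split


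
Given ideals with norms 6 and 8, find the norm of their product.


N(IJ) = N(I) * N(J)
= 6 * 8
= 48

48


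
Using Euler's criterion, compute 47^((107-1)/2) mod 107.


p = 107 is prime and the exponent is (p-1)/2 = 53, so by Euler's criterion 47^53 = (47/107) = +1 or -1 mod 107.
Compute by square-and-multiply:
  53 = 32 + 16 + 4 + 1 (binary 110101)
  Repeated squaring mod 107: 47^1 = 47, 47^2 = 69, 47^4 = 53, 47^8 = 27, 47^16 = 87, 47^32 = 79
  47^53 = 47^32 * 47^16 * 47^4 * 47^1 = 79 * 87 * 53 * 47 mod 107
    79 * 87 = 6873 = 25 mod 107
    25 * 53 = 1325 = 41 mod 107
    41 * 47 = 1927 = 1 mod 107
  47^53 = 1 mod 107
Result 1: 47 is a quadratic residue mod 107.
47^53 mod 107 = 1

1


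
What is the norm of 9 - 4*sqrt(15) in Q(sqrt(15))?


N(a + b*sqrt(d)) = a^2 - d*b^2
= (9)^2 - (15)*(-4)^2
= 81 - 240
= -159

-159


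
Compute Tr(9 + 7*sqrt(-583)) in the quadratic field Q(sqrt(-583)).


Tr(a + b*sqrt(d)) = (a + b*sqrt(d)) + (a - b*sqrt(d)) = 2a
= 2 * (9)
= 18

18


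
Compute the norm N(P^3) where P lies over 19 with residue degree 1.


N(P^a) = p^(a*f)
= 19^(3*1)
= 19^3
= 6859

6859


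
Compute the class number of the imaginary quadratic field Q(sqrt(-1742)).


K = Q(sqrt(-1742)). d mod 4 = 2, so D = disc(K) = 4d = -6968
h(K) equals the number of primitive reduced positive-definite forms (a, b, c) = a*x^2 + b*x*y + c*y^2 with b^2 - 4ac = D,
where reduced means |b| <= a <= c, with b >= 0 whenever |b| = a or a = c, and primitive means gcd(a, b, c) = 1.
Reduced forces 3a^2 <= |D| = 6968, so 1 <= a <= 48; b must have the parity of D, and c = (b^2 - D)/(4a) must be an integer >= a.
Enumerate a = 1..48, b in [-a, a]:
  a=1: (1, 0, 1742)  [1]
  a=2: (2, 0, 871)  [1]
  a=3: (3, -2, 581), (3, 2, 581)  [2]
  a=4..5: none
  a=6: (6, -4, 291), (6, 4, 291)  [2]
  a=7: (7, -2, 249), (7, 2, 249)  [2]
  a=8: none
  a=9: (9, -4, 194), (9, 4, 194)  [2]
  a=10..12: none
  a=13: (13, 0, 134)  [1]
  a=14: (14, -12, 127), (14, 12, 127)  [2]
  a=15..16: none
  a=17: (17, -6, 103), (17, 6, 103)  [2]
  a=18: (18, -4, 97), (18, 4, 97)  [2]
  a=19: (19, -10, 93), (19, 10, 93)  [2]
  a=20: none
  a=21: (21, -16, 86), (21, -2, 83), (21, 2, 83), (21, 16, 86)  [4]
  a=22: none
  a=23: (23, -22, 81), (23, 22, 81)  [2]
  a=24..25: none
  a=26: (26, 0, 67)  [1]
  a=27: (27, -22, 69), (27, 22, 69)  [2]
  a=28..30: none
  a=31: (31, -10, 57), (31, 10, 57)  [2]
  a=32..33: none
  a=34: (34, -28, 57), (34, 28, 57)  [2]
  a=35..36: none
  a=37: (37, -32, 54), (37, 32, 54)  [2]
  a=38: (38, -28, 51), (38, 28, 51)  [2]
  a=39: (39, -26, 49), (39, 26, 49)  [2]
  a=40: none
  a=41: (41, -24, 46), (41, 24, 46)  [2]
  a=42: (42, -40, 51), (42, -16, 43), (42, 16, 43), (42, 40, 51)  [4]
  a=43..48: none
Total reduced forms: 1 + 1 + 2 + 2 + 2 + 2 + 1 + 2 + 2 + 2 + 2 + 4 + 2 + 1 + 2 + 2 + 2 + 2 + 2 + 2 + 2 + 4 = 44
h = 44

44


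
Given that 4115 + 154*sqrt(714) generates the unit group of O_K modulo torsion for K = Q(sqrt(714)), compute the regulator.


epsilon = 4115 + 154*sqrt(714)
= 8229.9999
R = ln(8229.9999)
= 9.0155

9.0155


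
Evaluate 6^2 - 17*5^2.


x^2 - d*y^2
= 6^2 - 17*5^2
= 36 - 425
= -389

-389


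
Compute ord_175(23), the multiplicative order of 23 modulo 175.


We want ord_175(23), the smallest k >= 1 with 23^k = 1 mod 175.
n = 175 = 5^2 * 7, phi(175) = 120; the order divides phi(n).
Divisors of 120: 1, 2, 3, 4, 5, 6, 8, 10, 12, 15, 20, 24, 30, 40, 60, 120
Repeated squaring mod 175: 23^1 = 23, 23^2 = 4, 23^4 = 16, 23^8 = 81, 23^16 = 86, 23^32 = 46, 23^64 = 16
Test divisors in increasing order:
  k=1: 23^1 = 23 mod 175
  k=2: 23^2 = 4 mod 175
  k=3: 23^3 = 4 * 23 = 92 mod 175
  k=4: 23^4 = 16 mod 175
  k=5: 23^5 = 16 * 23 = 18 mod 175
  k=6: 23^6 = 16 * 4 = 64 mod 175
  k=8: 23^8 = 81 mod 175
  k=10: 23^10 = 81 * 4 = 149 mod 175
  k=12: 23^12 = 81 * 16 = 71 mod 175
  k=15: 23^15 = 81 * 16 * 4 * 23 = 57 mod 175
  k=20: 23^20 = 86 * 16 = 151 mod 175
  k=24: 23^24 = 86 * 81 = 141 mod 175
  k=30: 23^30 = 86 * 81 * 16 * 4 = 99 mod 175
  k=40: 23^40 = 46 * 81 = 51 mod 175
  k=60: 23^60 = 46 * 86 * 81 * 16 = 1 mod 175  <- first divisor giving 1
Order = 60

60


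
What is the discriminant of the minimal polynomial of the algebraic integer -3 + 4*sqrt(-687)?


The element -3 + 4*sqrt(-687) has minimal polynomial:
x^2 + 6*x + 11001
Discriminant = (6)^2 - 4*(11001)
= 36 - 44004
= -43968

-43968


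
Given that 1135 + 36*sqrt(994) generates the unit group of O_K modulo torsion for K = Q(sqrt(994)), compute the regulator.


epsilon = 1135 + 36*sqrt(994)
= 2269.9996
R = ln(2269.9996)
= 7.7275

7.7275


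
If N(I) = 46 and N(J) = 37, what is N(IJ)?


N(IJ) = N(I) * N(J)
= 46 * 37
= 1702

1702


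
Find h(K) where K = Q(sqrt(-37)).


K = Q(sqrt(-37)). d mod 4 = 3, so D = disc(K) = 4d = -148
h(K) equals the number of primitive reduced positive-definite forms (a, b, c) = a*x^2 + b*x*y + c*y^2 with b^2 - 4ac = D,
where reduced means |b| <= a <= c, with b >= 0 whenever |b| = a or a = c, and primitive means gcd(a, b, c) = 1.
Reduced forces 3a^2 <= |D| = 148, so 1 <= a <= 7; b must have the parity of D, and c = (b^2 - D)/(4a) must be an integer >= a.
Enumerate a = 1..7, b in [-a, a]:
  a=1: (1, 0, 37)  [1]
  a=2: (2, 2, 19)  [1]
  a=3..7: none
Total reduced forms: 1 + 1 = 2
h = 2

2


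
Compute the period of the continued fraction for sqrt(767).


Run the CF algorithm for sqrt(767).
a_0 = floor(sqrt(767)) = 27; set m_0=0, q_0=1.
Recurrence: m' = q*a - m,  q' = (d - m'^2)/q,  a' = floor((a_0 + m')/q').
  step 1: m=27, q=38, a=1
  step 2: m=11, q=17, a=2
  step 3: m=23, q=14, a=3
  step 4: m=19, q=29, a=1
  step 5: m=10, q=23, a=1
  step 6: m=13, q=26, a=1
  step 7: m=13, q=23, a=1
  step 8: m=10, q=29, a=1
  step 9: m=19, q=14, a=3
  step 10: m=23, q=17, a=2
  step 11: m=11, q=38, a=1
  step 12: m=27, q=1, a=54
a_12 = 2*a_0 = 54, so the period closes here.
sqrt(767) = [27; 1, 2, 3, 1, 1, 1, 1, 1, 3, 2, 1, 54]
Period length = 12

12


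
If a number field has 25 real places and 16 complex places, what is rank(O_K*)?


By Dirichlet's unit theorem:
rank = r1 + r2 - 1
= 25 + 16 - 1
= 40

40


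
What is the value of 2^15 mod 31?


p = 31 is prime and the exponent is (p-1)/2 = 15, so by Euler's criterion 2^15 = (2/31) = +1 or -1 mod 31.
Compute by square-and-multiply:
  15 = 8 + 4 + 2 + 1 (binary 1111)
  Repeated squaring mod 31: 2^1 = 2, 2^2 = 4, 2^4 = 16, 2^8 = 8
  2^15 = 2^8 * 2^4 * 2^2 * 2^1 = 8 * 16 * 4 * 2 mod 31
    8 * 16 = 128 = 4 mod 31
    4 * 4 = 16 = 16 mod 31
    16 * 2 = 32 = 1 mod 31
  2^15 = 1 mod 31
Result 1: 2 is a quadratic residue mod 31.
2^15 mod 31 = 1

1


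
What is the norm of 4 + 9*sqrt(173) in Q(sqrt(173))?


N(a + b*sqrt(d)) = a^2 - d*b^2
= (4)^2 - (173)*(9)^2
= 16 - 14013
= -13997

-13997


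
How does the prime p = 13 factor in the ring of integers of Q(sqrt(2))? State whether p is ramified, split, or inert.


K = Q(sqrt(2)). Since d mod 4 = 2, disc(K) = 8.
Check p | disc: 8 mod 13 = 8.
p does not divide disc. Compute Legendre symbol (d/p):
2^((13-1)/2) mod 13 = -1
(d/p) = -1, so p is inert: (p) stays prime with e=1, f=2, g=1.
Therefore p is inert.

inert


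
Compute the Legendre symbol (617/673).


p = 673 is prime, so compute (617/673) with the reciprocity algorithm (Jacobi-symbol steps: pull out 2s via (2/n), flip via reciprocity, reduce):
  reciprocity: (617/673) -> +(673/617)
  reduce: (56/617)
  pull out 2: (2/617) = +1  (since 617 mod 8 = 1)
  pull out 2: (2/617) = +1  (since 617 mod 8 = 1)
  pull out 2: (2/617) = +1  (since 617 mod 8 = 1)
  reciprocity: (7/617) -> +(617/7)
  reduce: (1/7)
  (1/7) = 1
Product of signs = 1
(617/673) = 1

1


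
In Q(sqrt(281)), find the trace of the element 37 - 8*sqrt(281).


Tr(a + b*sqrt(d)) = (a + b*sqrt(d)) + (a - b*sqrt(d)) = 2a
= 2 * (37)
= 74

74


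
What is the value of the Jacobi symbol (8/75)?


Compute (8/75) via quadratic reciprocity:
  pull out 2: (2/75) = -1  (since 75 mod 8 = 3)
  pull out 2: (2/75) = -1  (since 75 mod 8 = 3)
  pull out 2: (2/75) = -1  (since 75 mod 8 = 3)
  (1/75) = 1
Product of signs = -1

-1


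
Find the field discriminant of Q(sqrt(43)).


For K = Q(sqrt(d)) with d squarefree: disc(K) = d if d = 1 mod 4, and disc(K) = 4d if d = 2 or 3 mod 4.
Here d = 43, and d mod 4 = 3.
d = 3 mod 4, not 1 (O_K = Z[sqrt(d)]), so disc(K) = 4d = 4 * (43) = 172

172


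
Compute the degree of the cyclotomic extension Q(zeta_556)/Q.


The degree equals Euler's totient phi(556).
556 = 2^2 * 139
phi(556) = 276

276


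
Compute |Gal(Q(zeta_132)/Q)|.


|Gal(Q(zeta_132)/Q)| = phi(132)
= 40

40


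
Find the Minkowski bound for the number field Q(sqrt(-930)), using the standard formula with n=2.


d = -930, d mod 4 = 2, so disc(K) = 4d = -3720; |disc(K)| = 3720
Imaginary quadratic field, so n = 2, s = r2 = 1, r1 = 0
M = (n!/n^n) * (4/pi)^s * sqrt(|disc(K)|) = (2!/2^2) * (4/pi)^1 * sqrt(3720)
= 0.5 * 1.273240 * 60.991803
= 38.8286

38.8286


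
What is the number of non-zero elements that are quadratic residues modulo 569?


For prime p, the number of non-zero quadratic residues is (p-1)/2.
= (569-1)/2
= 284

284


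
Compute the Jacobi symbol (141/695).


Compute (141/695) via quadratic reciprocity:
  reciprocity: (141/695) -> +(695/141)
  reduce: (131/141)
  reciprocity: (131/141) -> +(141/131)
  reduce: (10/131)
  pull out 2: (2/131) = -1  (since 131 mod 8 = 3)
  reciprocity: (5/131) -> +(131/5)
  reduce: (1/5)
  (1/5) = 1
Product of signs = -1

-1


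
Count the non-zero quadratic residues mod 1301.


For prime p, the number of non-zero quadratic residues is (p-1)/2.
= (1301-1)/2
= 650

650


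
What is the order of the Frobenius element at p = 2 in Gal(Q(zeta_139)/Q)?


The Frobenius at p in Gal(Q(zeta_n)/Q) = (Z/nZ)* is the class of p, so its order is ord_139(2), the smallest k >= 1 with 2^k = 1 mod 139.
n = 139 = 139, phi(139) = 138; the order divides phi(n).
Divisors of 138: 1, 2, 3, 6, 23, 46, 69, 138
Repeated squaring mod 139: 2^1 = 2, 2^2 = 4, 2^4 = 16, 2^8 = 117, 2^16 = 67, 2^32 = 41, 2^64 = 13, 2^128 = 30
Test divisors in increasing order:
  k=1: 2^1 = 2 mod 139
  k=2: 2^2 = 4 mod 139
  k=3: 2^3 = 4 * 2 = 8 mod 139
  k=6: 2^6 = 16 * 4 = 64 mod 139
  k=23: 2^23 = 67 * 16 * 4 * 2 = 97 mod 139
  k=46: 2^46 = 41 * 117 * 16 * 4 = 96 mod 139
  k=69: 2^69 = 13 * 16 * 2 = 138 mod 139
  k=138: 2^138 = 30 * 117 * 4 = 1 mod 139  <- first divisor giving 1
Order = 138

138


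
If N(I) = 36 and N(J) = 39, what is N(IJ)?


N(IJ) = N(I) * N(J)
= 36 * 39
= 1404

1404


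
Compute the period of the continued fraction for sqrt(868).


Run the CF algorithm for sqrt(868).
a_0 = floor(sqrt(868)) = 29; set m_0=0, q_0=1.
Recurrence: m' = q*a - m,  q' = (d - m'^2)/q,  a' = floor((a_0 + m')/q').
  step 1: m=29, q=27, a=2
  step 2: m=25, q=9, a=6
  step 3: m=29, q=3, a=19
  step 4: m=28, q=28, a=2
  step 5: m=28, q=3, a=19
  step 6: m=29, q=9, a=6
  step 7: m=25, q=27, a=2
  step 8: m=29, q=1, a=58
a_8 = 2*a_0 = 58, so the period closes here.
sqrt(868) = [29; 2, 6, 19, 2, 19, 6, 2, 58]
Period length = 8

8


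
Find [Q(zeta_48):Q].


The degree equals Euler's totient phi(48).
48 = 2^4 * 3
phi(48) = 16

16


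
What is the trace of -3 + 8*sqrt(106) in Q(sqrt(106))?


Tr(a + b*sqrt(d)) = (a + b*sqrt(d)) + (a - b*sqrt(d)) = 2a
= 2 * (-3)
= -6

-6


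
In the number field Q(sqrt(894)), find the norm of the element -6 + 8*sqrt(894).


N(a + b*sqrt(d)) = a^2 - d*b^2
= (-6)^2 - (894)*(8)^2
= 36 - 57216
= -57180

-57180


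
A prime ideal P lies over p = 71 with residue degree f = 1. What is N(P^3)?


N(P^a) = p^(a*f)
= 71^(3*1)
= 71^3
= 357911

357911


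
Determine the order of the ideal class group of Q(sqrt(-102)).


K = Q(sqrt(-102)). d mod 4 = 2, so D = disc(K) = 4d = -408
h(K) equals the number of primitive reduced positive-definite forms (a, b, c) = a*x^2 + b*x*y + c*y^2 with b^2 - 4ac = D,
where reduced means |b| <= a <= c, with b >= 0 whenever |b| = a or a = c, and primitive means gcd(a, b, c) = 1.
Reduced forces 3a^2 <= |D| = 408, so 1 <= a <= 11; b must have the parity of D, and c = (b^2 - D)/(4a) must be an integer >= a.
Enumerate a = 1..11, b in [-a, a]:
  a=1: (1, 0, 102)  [1]
  a=2: (2, 0, 51)  [1]
  a=3: (3, 0, 34)  [1]
  a=4..5: none
  a=6: (6, 0, 17)  [1]
  a=7..11: none
Total reduced forms: 1 + 1 + 1 + 1 = 4
h = 4

4


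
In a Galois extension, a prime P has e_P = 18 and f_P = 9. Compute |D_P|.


|D_P| = e * f
= 18 * 9
= 162

162


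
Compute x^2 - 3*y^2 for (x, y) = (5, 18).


x^2 - d*y^2
= 5^2 - 3*18^2
= 25 - 972
= -947

-947


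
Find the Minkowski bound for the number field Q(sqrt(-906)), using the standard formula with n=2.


d = -906, d mod 4 = 2, so disc(K) = 4d = -3624; |disc(K)| = 3624
Imaginary quadratic field, so n = 2, s = r2 = 1, r1 = 0
M = (n!/n^n) * (4/pi)^s * sqrt(|disc(K)|) = (2!/2^2) * (4/pi)^1 * sqrt(3624)
= 0.5 * 1.273240 * 60.199668
= 38.3243

38.3243


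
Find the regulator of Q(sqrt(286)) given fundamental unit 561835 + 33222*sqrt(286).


epsilon = 561835 + 33222*sqrt(286)
= 1.1237e+06
R = ln(1.1237e+06)
= 13.9321

13.9321


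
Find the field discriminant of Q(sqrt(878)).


For K = Q(sqrt(d)) with d squarefree: disc(K) = d if d = 1 mod 4, and disc(K) = 4d if d = 2 or 3 mod 4.
Here d = 878, and d mod 4 = 2.
d = 2 mod 4, not 1 (O_K = Z[sqrt(d)]), so disc(K) = 4d = 4 * (878) = 3512

3512


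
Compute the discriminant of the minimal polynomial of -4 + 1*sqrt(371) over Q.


The element -4 + 1*sqrt(371) has minimal polynomial:
x^2 + 8*x - 355
Discriminant = (8)^2 - 4*(-355)
= 64 + 1420
= 1484

1484


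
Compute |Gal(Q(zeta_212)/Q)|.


|Gal(Q(zeta_212)/Q)| = phi(212)
= 104

104


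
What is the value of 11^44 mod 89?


p = 89 is prime and the exponent is (p-1)/2 = 44, so by Euler's criterion 11^44 = (11/89) = +1 or -1 mod 89.
Compute by square-and-multiply:
  44 = 32 + 8 + 4 (binary 101100)
  Repeated squaring mod 89: 11^1 = 11, 11^2 = 32, 11^4 = 45, 11^8 = 67, 11^16 = 39, 11^32 = 8
  11^44 = 11^32 * 11^8 * 11^4 = 8 * 67 * 45 mod 89
    8 * 67 = 536 = 2 mod 89
    2 * 45 = 90 = 1 mod 89
  11^44 = 1 mod 89
Result 1: 11 is a quadratic residue mod 89.
11^44 mod 89 = 1

1


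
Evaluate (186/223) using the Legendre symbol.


p = 223 is prime, so compute (186/223) with the reciprocity algorithm (Jacobi-symbol steps: pull out 2s via (2/n), flip via reciprocity, reduce):
  pull out 2: (2/223) = +1  (since 223 mod 8 = 7)
  reciprocity: (93/223) -> +(223/93)
  reduce: (37/93)
  reciprocity: (37/93) -> +(93/37)
  reduce: (19/37)
  reciprocity: (19/37) -> +(37/19)
  reduce: (18/19)
  pull out 2: (2/19) = -1  (since 19 mod 8 = 3)
  reciprocity: (9/19) -> +(19/9)
  reduce: (1/9)
  (1/9) = 1
Product of signs = -1
(186/223) = -1

-1


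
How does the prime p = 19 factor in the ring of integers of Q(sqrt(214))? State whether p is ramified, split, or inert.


K = Q(sqrt(214)). Since d mod 4 = 2, disc(K) = 856.
Check p | disc: 856 mod 19 = 1.
p does not divide disc. Compute Legendre symbol (d/p):
5^((19-1)/2) mod 19 = 1
(d/p) = 1, so p splits: (p) = P*P' with e=1, f=1, g=2.
Therefore p is split.

split


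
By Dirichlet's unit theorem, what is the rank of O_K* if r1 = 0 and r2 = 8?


By Dirichlet's unit theorem:
rank = r1 + r2 - 1
= 0 + 8 - 1
= 7

7


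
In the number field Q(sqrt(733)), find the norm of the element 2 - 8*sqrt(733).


N(a + b*sqrt(d)) = a^2 - d*b^2
= (2)^2 - (733)*(-8)^2
= 4 - 46912
= -46908

-46908


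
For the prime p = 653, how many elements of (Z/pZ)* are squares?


For prime p, the number of non-zero quadratic residues is (p-1)/2.
= (653-1)/2
= 326

326


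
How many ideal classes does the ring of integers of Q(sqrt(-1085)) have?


K = Q(sqrt(-1085)). d mod 4 = 3, so D = disc(K) = 4d = -4340
h(K) equals the number of primitive reduced positive-definite forms (a, b, c) = a*x^2 + b*x*y + c*y^2 with b^2 - 4ac = D,
where reduced means |b| <= a <= c, with b >= 0 whenever |b| = a or a = c, and primitive means gcd(a, b, c) = 1.
Reduced forces 3a^2 <= |D| = 4340, so 1 <= a <= 38; b must have the parity of D, and c = (b^2 - D)/(4a) must be an integer >= a.
Enumerate a = 1..38, b in [-a, a]:
  a=1: (1, 0, 1085)  [1]
  a=2: (2, 2, 543)  [1]
  a=3: (3, -2, 362), (3, 2, 362)  [2]
  a=4: none
  a=5: (5, 0, 217)  [1]
  a=6: (6, -2, 181), (6, 2, 181)  [2]
  a=7: (7, 0, 155)  [1]
  a=8: none
  a=9: (9, -4, 121), (9, 4, 121)  [2]
  a=10: (10, 10, 111)  [1]
  a=11: (11, -4, 99), (11, 4, 99)  [2]
  a=12..13: none
  a=14: (14, 14, 81)  [1]
  a=15: (15, -10, 74), (15, 10, 74)  [2]
  a=16..17: none
  a=18: (18, -14, 63), (18, 14, 63)  [2]
  a=19: (19, -12, 59), (19, 12, 59)  [2]
  a=20: none
  a=21: (21, -14, 54), (21, 14, 54)  [2]
  a=22: (22, -18, 53), (22, 18, 53)  [2]
  a=23..26: none
  a=27: (27, -14, 42), (27, 14, 42)  [2]
  a=28..29: none
  a=30: (30, -10, 37), (30, 10, 37)  [2]
  a=31: (31, 0, 35)  [1]
  a=32: none
  a=33: (33, -26, 38), (33, 4, 33), (33, 26, 38)  [3]
  a=34..38: none
Total reduced forms: 1 + 1 + 2 + 1 + 2 + 1 + 2 + 1 + 2 + 1 + 2 + 2 + 2 + 2 + 2 + 2 + 2 + 1 + 3 = 32
h = 32

32


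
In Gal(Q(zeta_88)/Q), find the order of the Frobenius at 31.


The Frobenius at p in Gal(Q(zeta_n)/Q) = (Z/nZ)* is the class of p, so its order is ord_88(31), the smallest k >= 1 with 31^k = 1 mod 88.
n = 88 = 2^3 * 11, phi(88) = 40; the order divides phi(n).
Divisors of 40: 1, 2, 4, 5, 8, 10, 20, 40
Repeated squaring mod 88: 31^1 = 31, 31^2 = 81, 31^4 = 49, 31^8 = 25, 31^16 = 9, 31^32 = 81
Test divisors in increasing order:
  k=1: 31^1 = 31 mod 88
  k=2: 31^2 = 81 mod 88
  k=4: 31^4 = 49 mod 88
  k=5: 31^5 = 49 * 31 = 23 mod 88
  k=8: 31^8 = 25 mod 88
  k=10: 31^10 = 25 * 81 = 1 mod 88  <- first divisor giving 1
Order = 10

10


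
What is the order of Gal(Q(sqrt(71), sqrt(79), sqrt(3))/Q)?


The 3 square roots of distinct primes are multiplicatively independent over Q,
so [K:Q] = 2^3 and Gal(K/Q) is isomorphic to (Z/2Z)^3.
|Gal| = 2^3 = 8

8


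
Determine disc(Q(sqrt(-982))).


For K = Q(sqrt(d)) with d squarefree: disc(K) = d if d = 1 mod 4, and disc(K) = 4d if d = 2 or 3 mod 4.
Here d = -982, and d mod 4 = 2.
d = 2 mod 4, not 1 (O_K = Z[sqrt(d)]), so disc(K) = 4d = 4 * (-982) = -3928

-3928


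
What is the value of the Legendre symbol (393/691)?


p = 691 is prime, so compute (393/691) with the reciprocity algorithm (Jacobi-symbol steps: pull out 2s via (2/n), flip via reciprocity, reduce):
  reciprocity: (393/691) -> +(691/393)
  reduce: (298/393)
  pull out 2: (2/393) = +1  (since 393 mod 8 = 1)
  reciprocity: (149/393) -> +(393/149)
  reduce: (95/149)
  reciprocity: (95/149) -> +(149/95)
  reduce: (54/95)
  pull out 2: (2/95) = +1  (since 95 mod 8 = 7)
  reciprocity: (27/95) -> -(95/27)
  reduce: (14/27)
  pull out 2: (2/27) = -1  (since 27 mod 8 = 3)
  reciprocity: (7/27) -> -(27/7)
  reduce: (6/7)
  pull out 2: (2/7) = +1  (since 7 mod 8 = 7)
  reciprocity: (3/7) -> -(7/3)
  reduce: (1/3)
  (1/3) = 1
Product of signs = 1
(393/691) = 1

1


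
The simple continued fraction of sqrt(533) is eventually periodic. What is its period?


Run the CF algorithm for sqrt(533).
a_0 = floor(sqrt(533)) = 23; set m_0=0, q_0=1.
Recurrence: m' = q*a - m,  q' = (d - m'^2)/q,  a' = floor((a_0 + m')/q').
  step 1: m=23, q=4, a=11
  step 2: m=21, q=23, a=1
  step 3: m=2, q=23, a=1
  step 4: m=21, q=4, a=11
  step 5: m=23, q=1, a=46
a_5 = 2*a_0 = 46, so the period closes here.
sqrt(533) = [23; 11, 1, 1, 11, 46]
Period length = 5

5


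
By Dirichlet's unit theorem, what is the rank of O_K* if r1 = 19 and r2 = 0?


By Dirichlet's unit theorem:
rank = r1 + r2 - 1
= 19 + 0 - 1
= 18

18


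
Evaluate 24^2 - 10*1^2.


x^2 - d*y^2
= 24^2 - 10*1^2
= 576 - 10
= 566

566


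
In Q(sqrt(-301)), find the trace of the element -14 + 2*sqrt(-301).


Tr(a + b*sqrt(d)) = (a + b*sqrt(d)) + (a - b*sqrt(d)) = 2a
= 2 * (-14)
= -28

-28


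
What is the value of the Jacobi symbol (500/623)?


Compute (500/623) via quadratic reciprocity:
  pull out 2: (2/623) = +1  (since 623 mod 8 = 7)
  pull out 2: (2/623) = +1  (since 623 mod 8 = 7)
  reciprocity: (125/623) -> +(623/125)
  reduce: (123/125)
  reciprocity: (123/125) -> +(125/123)
  reduce: (2/123)
  pull out 2: (2/123) = -1  (since 123 mod 8 = 3)
  (1/123) = 1
Product of signs = -1

-1


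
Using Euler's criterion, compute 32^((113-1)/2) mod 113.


p = 113 is prime and the exponent is (p-1)/2 = 56, so by Euler's criterion 32^56 = (32/113) = +1 or -1 mod 113.
Compute by square-and-multiply:
  56 = 32 + 16 + 8 (binary 111000)
  Repeated squaring mod 113: 32^1 = 32, 32^2 = 7, 32^4 = 49, 32^8 = 28, 32^16 = 106, 32^32 = 49
  32^56 = 32^32 * 32^16 * 32^8 = 49 * 106 * 28 mod 113
    49 * 106 = 5194 = 109 mod 113
    109 * 28 = 3052 = 1 mod 113
  32^56 = 1 mod 113
Result 1: 32 is a quadratic residue mod 113.
32^56 mod 113 = 1

1


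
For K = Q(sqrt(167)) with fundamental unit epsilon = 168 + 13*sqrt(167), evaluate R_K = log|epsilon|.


epsilon = 168 + 13*sqrt(167)
= 335.9970
R = ln(335.9970)
= 5.8171

5.8171


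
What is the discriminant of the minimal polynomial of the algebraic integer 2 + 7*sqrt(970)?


The element 2 + 7*sqrt(970) has minimal polynomial:
x^2 - 4*x - 47526
Discriminant = (-4)^2 - 4*(-47526)
= 16 + 190104
= 190120

190120


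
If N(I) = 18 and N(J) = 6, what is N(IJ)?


N(IJ) = N(I) * N(J)
= 18 * 6
= 108

108


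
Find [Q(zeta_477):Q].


The degree equals Euler's totient phi(477).
477 = 3^2 * 53
phi(477) = 312

312


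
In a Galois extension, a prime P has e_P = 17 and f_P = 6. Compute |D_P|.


|D_P| = e * f
= 17 * 6
= 102

102


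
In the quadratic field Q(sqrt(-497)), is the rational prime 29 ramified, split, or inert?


K = Q(sqrt(-497)). Since d mod 4 = 3, disc(K) = -1988.
Check p | disc: -1988 mod 29 = 13.
p does not divide disc. Compute Legendre symbol (d/p):
25^((29-1)/2) mod 29 = 1
(d/p) = 1, so p splits: (p) = P*P' with e=1, f=1, g=2.
Therefore p is split.

split


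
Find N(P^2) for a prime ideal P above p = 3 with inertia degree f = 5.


N(P^a) = p^(a*f)
= 3^(2*5)
= 3^10
= 59049

59049


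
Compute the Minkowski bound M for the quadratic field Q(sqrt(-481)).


d = -481, d mod 4 = 3, so disc(K) = 4d = -1924; |disc(K)| = 1924
Imaginary quadratic field, so n = 2, s = r2 = 1, r1 = 0
M = (n!/n^n) * (4/pi)^s * sqrt(|disc(K)|) = (2!/2^2) * (4/pi)^1 * sqrt(1924)
= 0.5 * 1.273240 * 43.863424
= 27.9243

27.9243


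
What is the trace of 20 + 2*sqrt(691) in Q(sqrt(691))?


Tr(a + b*sqrt(d)) = (a + b*sqrt(d)) + (a - b*sqrt(d)) = 2a
= 2 * (20)
= 40

40


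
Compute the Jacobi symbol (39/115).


Compute (39/115) via quadratic reciprocity:
  reciprocity: (39/115) -> -(115/39)
  reduce: (37/39)
  reciprocity: (37/39) -> +(39/37)
  reduce: (2/37)
  pull out 2: (2/37) = -1  (since 37 mod 8 = 5)
  (1/37) = 1
Product of signs = 1

1


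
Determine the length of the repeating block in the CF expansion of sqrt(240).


Run the CF algorithm for sqrt(240).
a_0 = floor(sqrt(240)) = 15; set m_0=0, q_0=1.
Recurrence: m' = q*a - m,  q' = (d - m'^2)/q,  a' = floor((a_0 + m')/q').
  step 1: m=15, q=15, a=2
  step 2: m=15, q=1, a=30
a_2 = 2*a_0 = 30, so the period closes here.
sqrt(240) = [15; 2, 30]
Period length = 2

2


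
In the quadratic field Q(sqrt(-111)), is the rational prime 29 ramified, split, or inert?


K = Q(sqrt(-111)). Since d mod 4 = 1, disc(K) = -111.
Check p | disc: -111 mod 29 = 5.
p does not divide disc. Compute Legendre symbol (d/p):
5^((29-1)/2) mod 29 = 1
(d/p) = 1, so p splits: (p) = P*P' with e=1, f=1, g=2.
Therefore p is split.

split


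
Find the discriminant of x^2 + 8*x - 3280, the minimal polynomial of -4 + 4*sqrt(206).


The element -4 + 4*sqrt(206) has minimal polynomial:
x^2 + 8*x - 3280
Discriminant = (8)^2 - 4*(-3280)
= 64 + 13120
= 13184

13184


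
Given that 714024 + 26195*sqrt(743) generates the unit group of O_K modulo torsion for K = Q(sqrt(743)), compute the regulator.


epsilon = 714024 + 26195*sqrt(743)
= 1.4280e+06
R = ln(1.4280e+06)
= 14.1718

14.1718


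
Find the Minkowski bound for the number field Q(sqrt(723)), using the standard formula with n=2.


d = 723, d mod 4 = 3, so disc(K) = 4d = 2892; |disc(K)| = 2892
Real quadratic field, so n = 2, s = r2 = 0, r1 = 2
M = (n!/n^n) * (4/pi)^s * sqrt(|disc(K)|) = (2!/2^2) * (4/pi)^0 * sqrt(2892)
= 0.5 * 1.000000 * 53.777319
= 26.8887

26.8887


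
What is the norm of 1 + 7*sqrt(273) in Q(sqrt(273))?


N(a + b*sqrt(d)) = a^2 - d*b^2
= (1)^2 - (273)*(7)^2
= 1 - 13377
= -13376

-13376


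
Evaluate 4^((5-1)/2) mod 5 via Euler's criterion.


p = 5 is prime and the exponent is (p-1)/2 = 2, so by Euler's criterion 4^2 = (4/5) = +1 or -1 mod 5.
Compute by square-and-multiply:
  2 = 2 (binary 10)
  Repeated squaring mod 5: 4^1 = 4, 4^2 = 1
  4^2 = 1 mod 5
Result 1: 4 is a quadratic residue mod 5.
4^2 mod 5 = 1

1


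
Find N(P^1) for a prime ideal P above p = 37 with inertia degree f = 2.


N(P^a) = p^(a*f)
= 37^(1*2)
= 37^2
= 1369

1369


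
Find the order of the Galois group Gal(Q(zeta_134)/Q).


|Gal(Q(zeta_134)/Q)| = phi(134)
= 66

66


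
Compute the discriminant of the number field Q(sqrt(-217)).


For K = Q(sqrt(d)) with d squarefree: disc(K) = d if d = 1 mod 4, and disc(K) = 4d if d = 2 or 3 mod 4.
Here d = -217, and d mod 4 = 3.
d = 3 mod 4, not 1 (O_K = Z[sqrt(d)]), so disc(K) = 4d = 4 * (-217) = -868

-868


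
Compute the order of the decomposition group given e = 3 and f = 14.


|D_P| = e * f
= 3 * 14
= 42

42


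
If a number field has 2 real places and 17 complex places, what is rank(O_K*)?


By Dirichlet's unit theorem:
rank = r1 + r2 - 1
= 2 + 17 - 1
= 18

18


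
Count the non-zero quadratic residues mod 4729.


For prime p, the number of non-zero quadratic residues is (p-1)/2.
= (4729-1)/2
= 2364

2364


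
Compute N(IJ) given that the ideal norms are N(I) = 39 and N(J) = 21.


N(IJ) = N(I) * N(J)
= 39 * 21
= 819

819


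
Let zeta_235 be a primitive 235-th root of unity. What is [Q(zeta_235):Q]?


The degree equals Euler's totient phi(235).
235 = 5 * 47
phi(235) = 184

184


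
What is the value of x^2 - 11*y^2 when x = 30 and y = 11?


x^2 - d*y^2
= 30^2 - 11*11^2
= 900 - 1331
= -431

-431


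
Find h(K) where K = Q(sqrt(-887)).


K = Q(sqrt(-887)). d mod 4 = 1, so D = disc(K) = d = -887
h(K) equals the number of primitive reduced positive-definite forms (a, b, c) = a*x^2 + b*x*y + c*y^2 with b^2 - 4ac = D,
where reduced means |b| <= a <= c, with b >= 0 whenever |b| = a or a = c, and primitive means gcd(a, b, c) = 1.
Reduced forces 3a^2 <= |D| = 887, so 1 <= a <= 17; b must have the parity of D, and c = (b^2 - D)/(4a) must be an integer >= a.
Enumerate a = 1..17, b in [-a, a]:
  a=1: (1, 1, 222)  [1]
  a=2: (2, -1, 111), (2, 1, 111)  [2]
  a=3: (3, -1, 74), (3, 1, 74)  [2]
  a=4: (4, -3, 56), (4, 3, 56)  [2]
  a=5: none
  a=6: (6, -5, 38), (6, -1, 37), (6, 1, 37), (6, 5, 38)  [4]
  a=7: (7, -3, 32), (7, 3, 32)  [2]
  a=8: (8, -3, 28), (8, 3, 28)  [2]
  a=9: (9, -7, 26), (9, 7, 26)  [2]
  a=10: none
  a=11: (11, -9, 22), (11, 9, 22)  [2]
  a=12: (12, -11, 21), (12, -5, 19), (12, 5, 19), (12, 11, 21)  [4]
  a=13: (13, -7, 18), (13, 7, 18)  [2]
  a=14: (14, -11, 18), (14, -3, 16), (14, 3, 16), (14, 11, 18)  [4]
  a=15..17: none
Total reduced forms: 1 + 2 + 2 + 2 + 4 + 2 + 2 + 2 + 2 + 4 + 2 + 4 = 29
h = 29

29


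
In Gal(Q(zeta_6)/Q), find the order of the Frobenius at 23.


The Frobenius at p in Gal(Q(zeta_n)/Q) = (Z/nZ)* is the class of p, so its order is ord_6(23), the smallest k >= 1 with 23^k = 1 mod 6.
n = 6 = 2 * 3, phi(6) = 2; the order divides phi(n).
Divisors of 2: 1, 2
Repeated squaring mod 6: 23^1 = 5, 23^2 = 1
Test divisors in increasing order:
  k=1: 23^1 = 5 mod 6
  k=2: 23^2 = 1 mod 6  <- first divisor giving 1
Order = 2

2


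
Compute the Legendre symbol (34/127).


p = 127 is prime, so compute (34/127) with the reciprocity algorithm (Jacobi-symbol steps: pull out 2s via (2/n), flip via reciprocity, reduce):
  pull out 2: (2/127) = +1  (since 127 mod 8 = 7)
  reciprocity: (17/127) -> +(127/17)
  reduce: (8/17)
  pull out 2: (2/17) = +1  (since 17 mod 8 = 1)
  pull out 2: (2/17) = +1  (since 17 mod 8 = 1)
  pull out 2: (2/17) = +1  (since 17 mod 8 = 1)
  (1/17) = 1
Product of signs = 1
(34/127) = 1

1


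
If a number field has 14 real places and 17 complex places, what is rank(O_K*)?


By Dirichlet's unit theorem:
rank = r1 + r2 - 1
= 14 + 17 - 1
= 30

30


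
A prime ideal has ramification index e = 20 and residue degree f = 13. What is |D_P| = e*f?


|D_P| = e * f
= 20 * 13
= 260

260


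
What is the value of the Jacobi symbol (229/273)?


Compute (229/273) via quadratic reciprocity:
  reciprocity: (229/273) -> +(273/229)
  reduce: (44/229)
  pull out 2: (2/229) = -1  (since 229 mod 8 = 5)
  pull out 2: (2/229) = -1  (since 229 mod 8 = 5)
  reciprocity: (11/229) -> +(229/11)
  reduce: (9/11)
  reciprocity: (9/11) -> +(11/9)
  reduce: (2/9)
  pull out 2: (2/9) = +1  (since 9 mod 8 = 1)
  (1/9) = 1
Product of signs = 1

1
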